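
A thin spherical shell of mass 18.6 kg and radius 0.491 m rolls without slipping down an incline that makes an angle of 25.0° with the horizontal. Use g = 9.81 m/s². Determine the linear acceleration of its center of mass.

a ≈ 2.49 m/s²

Translation along the incline: Mg sinθ − f = Ma.
Rotation about the center: fR = Iα with I = (2/3)MR². No-slip gives a = αR, so f = (I/R²)a = (2/3)M a.
Substituting: Mg sinθ = (1 + 0.6667)Ma, so a = g sinθ/(1 + 0.6667) = (9.81) sin 25.0° / 1.667 = 2.488 m/s².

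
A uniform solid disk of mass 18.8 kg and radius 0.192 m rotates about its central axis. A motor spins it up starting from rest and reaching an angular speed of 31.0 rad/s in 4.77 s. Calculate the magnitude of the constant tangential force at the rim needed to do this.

I = ½MR² = (1/2)(18.8)(0.192)² = 0.3465 kg·m².
α = Δω/Δt = (31.0 − 0)/4.77 = 6.499 rad/s².
The required torque is τ = Iα = (0.3465)(6.499) = 2.252 N·m.
A tangential force at the rim gives τ = FR, so F = τ/R = 2.252/0.192 = 11.73 N.

F ≈ 11.7 N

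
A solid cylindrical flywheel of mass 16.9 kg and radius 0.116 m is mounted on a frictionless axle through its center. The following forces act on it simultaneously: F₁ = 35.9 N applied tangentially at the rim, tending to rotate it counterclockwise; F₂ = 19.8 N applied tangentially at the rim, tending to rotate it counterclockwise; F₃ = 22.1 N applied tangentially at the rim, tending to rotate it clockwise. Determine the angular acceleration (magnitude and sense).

α ≈ 34.3 rad/s², counterclockwise

I = ½MR² = (1/2)(16.9)(0.116)² = 0.1137 kg·m².
Taking counterclockwise as positive: τ₁ = +(35.9)(0.116) = +4.164 N·m; τ₂ = +(19.8)(0.116) = +2.297 N·m; τ₃ = −(22.1)(0.116) = −2.564 N·m.
Net torque τ = 3.898 N·m.
α = τ/I = 3.898/0.1137 = 34.28 rad/s².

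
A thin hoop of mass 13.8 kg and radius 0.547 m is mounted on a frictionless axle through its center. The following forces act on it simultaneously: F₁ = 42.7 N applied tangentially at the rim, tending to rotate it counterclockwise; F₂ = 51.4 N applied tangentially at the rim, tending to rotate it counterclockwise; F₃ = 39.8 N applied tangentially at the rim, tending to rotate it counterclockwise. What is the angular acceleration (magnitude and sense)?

α ≈ 17.7 rad/s², counterclockwise

I = MR² = (13.8)(0.547)² = 4.129 kg·m².
Taking counterclockwise as positive: τ₁ = +(42.7)(0.547) = +23.36 N·m; τ₂ = +(51.4)(0.547) = +28.12 N·m; τ₃ = +(39.8)(0.547) = +21.77 N·m.
Net torque τ = 73.24 N·m.
α = τ/I = 73.24/4.129 = 17.74 rad/s².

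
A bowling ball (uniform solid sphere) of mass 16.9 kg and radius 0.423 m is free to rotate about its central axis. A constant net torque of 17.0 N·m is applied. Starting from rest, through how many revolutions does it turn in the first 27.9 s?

I = (2/5)MR² = (2/5)(16.9)(0.423)² = 1.210 kg·m².
α = τ/I = 17.0/1.210 = 14.05 rad/s².
θ = ½αt² = ½(14.05)(27.9)² = 5470 rad.
Revolutions = θ/(2π) = 870.6.

≈ 871 revolutions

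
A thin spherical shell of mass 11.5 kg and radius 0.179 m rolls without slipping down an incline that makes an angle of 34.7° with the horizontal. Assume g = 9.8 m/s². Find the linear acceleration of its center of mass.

Translation along the incline: Mg sinθ − f = Ma.
Rotation about the center: fR = Iα with I = (2/3)MR². No-slip gives a = αR, so f = (I/R²)a = (2/3)M a.
Substituting: Mg sinθ = (1 + 0.6667)Ma, so a = g sinθ/(1 + 0.6667) = (9.8) sin 34.7° / 1.667 = 3.347 m/s².

a ≈ 3.35 m/s²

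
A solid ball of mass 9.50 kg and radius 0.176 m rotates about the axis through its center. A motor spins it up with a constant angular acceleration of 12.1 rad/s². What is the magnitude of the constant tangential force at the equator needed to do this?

I = (2/5)MR² = (2/5)(9.50)(0.176)² = 0.1177 kg·m².
The required torque is τ = Iα = (0.1177)(12.10) = 1.424 N·m.
A tangential force at the equator gives τ = FR, so F = τ/R = 1.424/0.176 = 8.092 N.

F ≈ 8.09 N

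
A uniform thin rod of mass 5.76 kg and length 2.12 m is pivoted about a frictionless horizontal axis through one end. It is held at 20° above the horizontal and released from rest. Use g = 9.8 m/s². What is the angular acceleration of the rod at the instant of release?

About the pivot, I = (1/3)ML² = (1/3)(5.76)(2.12)² = 8.629 kg·m².
The weight acts at the center, a distance L/2 = 1.060 m from the pivot; τ = Mg(L/2) cos 20° = 56.23 N·m.
α = τ/I = 56.23/8.629 = 6.516 rad/s².

α ≈ 6.52 rad/s²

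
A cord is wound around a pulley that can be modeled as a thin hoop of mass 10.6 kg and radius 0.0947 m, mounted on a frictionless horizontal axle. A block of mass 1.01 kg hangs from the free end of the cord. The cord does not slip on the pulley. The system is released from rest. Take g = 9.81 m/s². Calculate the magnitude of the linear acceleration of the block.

a ≈ 0.853 m/s²

I = MR² = (10.6)(0.0947)² = 0.09506 kg·m².
Block: mg − T = ma. Pulley: TR = Iα. No-slip: a = αR, so T = (I/R²)a = 10.60·a.
Then mg = (m + 10.60)a, so a = (1.01)(9.81)/(1.01 + 10.60) = 0.8534 m/s².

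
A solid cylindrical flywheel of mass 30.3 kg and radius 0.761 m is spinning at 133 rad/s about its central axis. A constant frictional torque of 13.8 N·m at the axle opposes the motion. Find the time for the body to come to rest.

t ≈ 84.6 s

I = ½MR² = (1/2)(30.3)(0.761)² = 8.774 kg·m².
The net torque has magnitude 13.8 N·m, opposing ω.
|α| = τ/I = 13.80/8.774 = 1.573 rad/s² (deceleration).
0 = ω₀ − |α|t ⇒ t = ω₀/|α| = 133/1.573 = 84.56 s.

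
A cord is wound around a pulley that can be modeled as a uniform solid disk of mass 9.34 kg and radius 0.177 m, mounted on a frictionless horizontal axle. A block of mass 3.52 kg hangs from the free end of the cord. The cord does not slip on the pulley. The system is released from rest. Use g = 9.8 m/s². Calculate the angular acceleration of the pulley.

I = ½MR² = (1/2)(9.34)(0.177)² = 0.1463 kg·m².
Block: mg − T = ma. Pulley: TR = Iα. No-slip: a = αR, so T = (I/R²)a = 4.670·a.
Then mg = (m + 4.670)a, so a = (3.52)(9.8)/(3.52 + 4.670) = 4.212 m/s².
α = a/R = 4.212/0.177 = 23.80 rad/s².

α ≈ 23.8 rad/s²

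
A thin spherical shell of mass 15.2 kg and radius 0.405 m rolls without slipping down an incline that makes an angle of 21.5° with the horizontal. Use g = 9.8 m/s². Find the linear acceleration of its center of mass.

Translation along the incline: Mg sinθ − f = Ma.
Rotation about the center: fR = Iα with I = (2/3)MR². No-slip gives a = αR, so f = (I/R²)a = (2/3)M a.
Substituting: Mg sinθ = (1 + 0.6667)Ma, so a = g sinθ/(1 + 0.6667) = (9.8) sin 21.5° / 1.667 = 2.155 m/s².

a ≈ 2.16 m/s²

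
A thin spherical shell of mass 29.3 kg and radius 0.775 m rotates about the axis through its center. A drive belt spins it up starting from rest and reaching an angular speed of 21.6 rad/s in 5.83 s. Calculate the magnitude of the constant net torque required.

τ ≈ 43.5 N·m

I = (2/3)MR² = (2/3)(29.3)(0.775)² = 11.73 kg·m².
α = Δω/Δt = (21.6 − 0)/5.83 = 3.705 rad/s².
τ = Iα = (11.73)(3.705) = 43.47 N·m.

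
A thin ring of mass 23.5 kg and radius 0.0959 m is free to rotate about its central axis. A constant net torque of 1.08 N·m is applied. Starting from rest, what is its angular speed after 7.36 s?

I = MR² = (23.5)(0.0959)² = 0.2161 kg·m².
α = τ/I = 1.08/0.2161 = 4.997 rad/s².
ω = ω₀ + αt = 0 + (4.997)(7.36) = 36.78 rad/s.

ω ≈ 36.8 rad/s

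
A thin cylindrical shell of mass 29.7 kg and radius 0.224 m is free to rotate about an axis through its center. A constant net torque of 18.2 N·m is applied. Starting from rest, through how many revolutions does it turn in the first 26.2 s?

I = MR² = (29.7)(0.224)² = 1.490 kg·m².
α = τ/I = 18.2/1.490 = 12.21 rad/s².
θ = ½αt² = ½(12.21)(26.2)² = 4192 rad.
Revolutions = θ/(2π) = 667.1.

≈ 667 revolutions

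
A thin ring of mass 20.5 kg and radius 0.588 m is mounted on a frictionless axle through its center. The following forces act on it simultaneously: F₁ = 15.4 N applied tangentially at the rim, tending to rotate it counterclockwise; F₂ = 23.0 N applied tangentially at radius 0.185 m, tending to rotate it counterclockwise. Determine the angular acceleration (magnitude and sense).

α ≈ 1.88 rad/s², counterclockwise

I = MR² = (20.5)(0.588)² = 7.088 kg·m².
Taking counterclockwise as positive: τ₁ = +(15.4)(0.588) = +9.055 N·m; τ₂ = +(23.0)(0.185) = +4.255 N·m.
Net torque τ = 13.31 N·m.
α = τ/I = 13.31/7.088 = 1.878 rad/s².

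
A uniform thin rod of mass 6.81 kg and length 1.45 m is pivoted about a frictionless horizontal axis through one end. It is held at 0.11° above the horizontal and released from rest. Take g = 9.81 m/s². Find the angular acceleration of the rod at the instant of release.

About the pivot, I = (1/3)ML² = (1/3)(6.81)(1.45)² = 4.773 kg·m².
The weight acts at the center, a distance L/2 = 0.7250 m from the pivot; τ = Mg(L/2) cos 0.11° = 48.43 N·m.
α = τ/I = 48.43/4.773 = 10.15 rad/s².

α ≈ 10.1 rad/s²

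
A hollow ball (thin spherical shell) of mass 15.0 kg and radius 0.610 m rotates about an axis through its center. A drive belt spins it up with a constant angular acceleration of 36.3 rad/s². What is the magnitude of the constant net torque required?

I = (2/3)MR² = (2/3)(15.0)(0.610)² = 3.721 kg·m².
τ = Iα = (3.721)(36.30) = 135.1 N·m.

τ ≈ 135 N·m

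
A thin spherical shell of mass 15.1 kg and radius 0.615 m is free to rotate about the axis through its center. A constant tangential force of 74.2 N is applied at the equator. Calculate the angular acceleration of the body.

I = (2/3)MR² = (2/3)(15.1)(0.615)² = 3.807 kg·m².
τ = F R = (74.2)(0.615) = 45.63 N·m.
Newton's second law for rotation, τ = Iα, gives α = τ/I = 45.63/3.807 = 11.99 rad/s².

α ≈ 12.0 rad/s²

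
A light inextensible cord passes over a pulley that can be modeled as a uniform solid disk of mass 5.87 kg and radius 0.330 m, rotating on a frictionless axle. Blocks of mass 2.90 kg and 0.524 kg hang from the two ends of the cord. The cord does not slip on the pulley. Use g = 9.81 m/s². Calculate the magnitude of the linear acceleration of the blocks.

I = ½MR² = (1/2)(5.87)(0.330)² = 0.3196 kg·m².
Heavier block: m₁g − T₁ = m₁a. Lighter block: T₂ − m₂g = m₂a.
Pulley: (T₁ − T₂)R = Iα = I(a/R), so T₁ − T₂ = (I/R²)a = (1/2)M_p a = 2.935·a.
Adding the three: (m₁ − m₂)g = (m₁ + m₂ + 2.935)a, so a = (2.90 − 0.524)(9.81)/(2.90 + 0.524 + 2.935) = 3.665 m/s².

a ≈ 3.67 m/s²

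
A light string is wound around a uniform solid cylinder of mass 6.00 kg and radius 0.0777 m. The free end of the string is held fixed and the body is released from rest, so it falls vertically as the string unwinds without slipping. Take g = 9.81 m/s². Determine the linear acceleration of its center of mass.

a ≈ 6.54 m/s²

Translation: Mg − T = Ma. Rotation about the center: TR = Iα with I = ½MR².
With a = αR: T = (I/R²)a = (1/2)M a, so Mg = (1 + 0.5000)Ma.
a = g/(1 + 0.5000) = 9.81/1.500 = 6.540 m/s².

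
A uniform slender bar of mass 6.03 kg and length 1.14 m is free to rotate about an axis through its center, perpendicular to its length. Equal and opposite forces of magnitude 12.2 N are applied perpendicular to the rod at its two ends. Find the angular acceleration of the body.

I = (1/12)ML² = (1/12)(6.03)(1.14)² = 0.6530 kg·m².
The couple gives τ = F·(L/2) + F·(L/2) = F L = (12.2)(1.14) = 13.91 N·m.
From τ = Iα: α = 13.91/0.6530 = 21.30 rad/s².

α ≈ 21.3 rad/s²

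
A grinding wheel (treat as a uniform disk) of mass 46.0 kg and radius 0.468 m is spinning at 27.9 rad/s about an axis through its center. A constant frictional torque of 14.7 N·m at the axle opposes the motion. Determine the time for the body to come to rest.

I = ½MR² = (1/2)(46.0)(0.468)² = 5.038 kg·m².
The net torque has magnitude 14.7 N·m, opposing ω.
|α| = τ/I = 14.70/5.038 = 2.918 rad/s² (deceleration).
0 = ω₀ − |α|t ⇒ t = ω₀/|α| = 27.9/2.918 = 9.561 s.

t ≈ 9.56 s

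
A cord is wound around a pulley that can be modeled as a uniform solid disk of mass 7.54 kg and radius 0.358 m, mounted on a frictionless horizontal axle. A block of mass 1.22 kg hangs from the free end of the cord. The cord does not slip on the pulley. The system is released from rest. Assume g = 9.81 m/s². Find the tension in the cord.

T ≈ 9.04 N

I = ½MR² = (1/2)(7.54)(0.358)² = 0.4832 kg·m².
Block: mg − T = ma. Pulley: TR = Iα. No-slip: a = αR, so T = (I/R²)a = 3.770·a.
Then mg = (m + 3.770)a, so a = (1.22)(9.81)/(1.22 + 3.770) = 2.398 m/s².
T = 3.770·a = 9.042 N.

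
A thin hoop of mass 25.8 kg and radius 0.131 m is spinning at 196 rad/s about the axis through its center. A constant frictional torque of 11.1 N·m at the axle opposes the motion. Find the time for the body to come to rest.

t ≈ 7.82 s

I = MR² = (25.8)(0.131)² = 0.4428 kg·m².
The net torque has magnitude 11.1 N·m, opposing ω.
|α| = τ/I = 11.10/0.4428 = 25.07 rad/s² (deceleration).
0 = ω₀ − |α|t ⇒ t = ω₀/|α| = 196/25.07 = 7.818 s.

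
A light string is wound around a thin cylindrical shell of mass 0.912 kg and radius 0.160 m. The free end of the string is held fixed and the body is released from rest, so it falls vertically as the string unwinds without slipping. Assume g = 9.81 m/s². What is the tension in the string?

Translation: Mg − T = Ma. Rotation about the center: TR = Iα with I = MR².
With a = αR: T = (I/R²)a = M a, so Mg = (1 + 1.000)Ma.
a = g/(1 + 1.000) = 9.81/2.000 = 4.905 m/s².
T = 1.000·M·a = (1.000)(0.912)(4.905) = 4.473 N.

T ≈ 4.47 N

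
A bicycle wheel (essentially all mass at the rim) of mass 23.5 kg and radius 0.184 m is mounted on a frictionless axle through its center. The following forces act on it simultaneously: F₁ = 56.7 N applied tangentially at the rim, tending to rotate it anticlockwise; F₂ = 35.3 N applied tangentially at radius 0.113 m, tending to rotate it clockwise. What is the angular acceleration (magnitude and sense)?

α ≈ 8.10 rad/s², anticlockwise

I = MR² = (23.5)(0.184)² = 0.7956 kg·m².
Taking anticlockwise as positive: τ₁ = +(56.7)(0.184) = +10.43 N·m; τ₂ = −(35.3)(0.113) = −3.989 N·m.
Net torque τ = 6.444 N·m.
α = τ/I = 6.444/0.7956 = 8.099 rad/s².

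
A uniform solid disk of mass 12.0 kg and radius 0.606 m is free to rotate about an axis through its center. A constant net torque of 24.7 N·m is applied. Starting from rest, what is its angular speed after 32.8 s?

ω ≈ 368 rad/s

I = ½MR² = (1/2)(12.0)(0.606)² = 2.203 kg·m².
α = τ/I = 24.7/2.203 = 11.21 rad/s².
ω = ω₀ + αt = 0 + (11.21)(32.8) = 367.7 rad/s.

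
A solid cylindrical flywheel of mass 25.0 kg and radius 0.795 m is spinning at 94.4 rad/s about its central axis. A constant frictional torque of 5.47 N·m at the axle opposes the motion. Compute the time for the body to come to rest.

I = ½MR² = (1/2)(25.0)(0.795)² = 7.900 kg·m².
The net torque has magnitude 5.47 N·m, opposing ω.
|α| = τ/I = 5.470/7.900 = 0.6924 rad/s² (deceleration).
0 = ω₀ − |α|t ⇒ t = ω₀/|α| = 94.4/0.6924 = 136.3 s.

t ≈ 136 s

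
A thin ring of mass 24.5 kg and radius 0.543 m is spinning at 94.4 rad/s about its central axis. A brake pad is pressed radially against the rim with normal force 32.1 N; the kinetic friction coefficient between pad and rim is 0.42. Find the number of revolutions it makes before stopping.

I = MR² = (24.5)(0.543)² = 7.224 kg·m².
Friction force f = μN = (0.42)(32.1) = 13.48 N at the rim; torque magnitude τ = fR = 7.321 N·m, opposing ω.
|α| = τ/I = 7.321/7.224 = 1.013 rad/s² (deceleration).
ω² = ω₀² − 2|α|θ with ω = 0 ⇒ θ = ω₀²/(2|α|) = 4397 rad = 699.8 rev.

≈ 700 revolutions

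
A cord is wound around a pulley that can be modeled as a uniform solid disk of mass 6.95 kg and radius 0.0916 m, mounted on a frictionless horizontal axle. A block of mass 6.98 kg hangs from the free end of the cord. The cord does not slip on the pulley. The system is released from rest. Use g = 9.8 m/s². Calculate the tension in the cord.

T ≈ 22.7 N

I = ½MR² = (1/2)(6.95)(0.0916)² = 0.02916 kg·m².
Block: mg − T = ma. Pulley: TR = Iα. No-slip: a = αR, so T = (I/R²)a = 3.475·a.
Then mg = (m + 3.475)a, so a = (6.98)(9.8)/(6.98 + 3.475) = 6.543 m/s².
T = 3.475·a = 22.74 N.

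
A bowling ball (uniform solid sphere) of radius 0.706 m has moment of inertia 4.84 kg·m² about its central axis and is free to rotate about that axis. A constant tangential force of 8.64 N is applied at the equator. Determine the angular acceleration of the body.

α ≈ 1.26 rad/s²

τ = F R = (8.64)(0.706) = 6.100 N·m.
From τ = Iα: α = 6.100/4.840 = 1.260 rad/s².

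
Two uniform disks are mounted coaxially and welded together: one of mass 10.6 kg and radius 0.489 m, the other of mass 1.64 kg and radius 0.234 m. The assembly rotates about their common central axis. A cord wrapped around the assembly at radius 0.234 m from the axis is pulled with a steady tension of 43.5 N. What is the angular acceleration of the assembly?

I = ½M₁R₁² + ½M₂R₂² = ½(10.6)(0.489)² + ½(1.64)(0.234)² = 1.312 kg·m².
τ = F r = (43.5)(0.234) = 10.18 N·m.
α = τ/I = 10.18/1.312 = 7.757 rad/s².

α ≈ 7.76 rad/s²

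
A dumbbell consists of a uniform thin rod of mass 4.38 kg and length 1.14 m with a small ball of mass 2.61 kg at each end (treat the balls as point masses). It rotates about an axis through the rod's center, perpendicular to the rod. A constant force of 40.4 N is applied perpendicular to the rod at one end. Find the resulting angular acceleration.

I_rod = (1/12)ML² = (1/12)(4.38)(1.14)² = 0.4744 kg·m².
I_balls = 2·m·(L/2)² = 2(2.61)(0.5700)² = 1.696 kg·m².
Total I = 2.170 kg·m².
τ = F·(L/2) = (40.4)(0.570) = 23.03 N·m.
α = τ/I = 23.03/2.170 = 10.61 rad/s².

α ≈ 10.6 rad/s²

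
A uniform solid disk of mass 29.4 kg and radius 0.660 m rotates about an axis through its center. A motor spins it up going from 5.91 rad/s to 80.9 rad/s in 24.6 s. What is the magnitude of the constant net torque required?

τ ≈ 19.5 N·m

I = ½MR² = (1/2)(29.4)(0.660)² = 6.403 kg·m².
α = Δω/Δt = (80.9 − 5.91)/24.6 = 3.048 rad/s².
τ = Iα = (6.403)(3.048) = 19.52 N·m.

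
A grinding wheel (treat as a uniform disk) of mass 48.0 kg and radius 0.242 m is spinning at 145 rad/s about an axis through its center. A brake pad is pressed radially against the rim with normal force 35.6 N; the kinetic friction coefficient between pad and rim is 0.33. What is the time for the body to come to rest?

t ≈ 71.7 s

I = ½MR² = (1/2)(48.0)(0.242)² = 1.406 kg·m².
Friction force f = μN = (0.33)(35.6) = 11.75 N at the rim; torque magnitude τ = fR = 2.843 N·m, opposing ω.
|α| = τ/I = 2.843/1.406 = 2.023 rad/s² (deceleration).
0 = ω₀ − |α|t ⇒ t = ω₀/|α| = 145/2.023 = 71.69 s.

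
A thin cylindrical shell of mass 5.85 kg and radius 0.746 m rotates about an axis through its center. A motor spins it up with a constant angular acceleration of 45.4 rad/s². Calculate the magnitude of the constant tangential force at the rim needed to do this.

I = MR² = (5.85)(0.746)² = 3.256 kg·m².
The required torque is τ = Iα = (3.256)(45.40) = 147.8 N·m.
A tangential force at the rim gives τ = FR, so F = τ/R = 147.8/0.746 = 198.1 N.

F ≈ 198 N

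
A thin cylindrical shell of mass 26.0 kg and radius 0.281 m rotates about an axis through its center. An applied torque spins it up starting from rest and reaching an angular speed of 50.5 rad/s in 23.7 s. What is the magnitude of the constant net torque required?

τ ≈ 4.37 N·m

I = MR² = (26.0)(0.281)² = 2.053 kg·m².
α = Δω/Δt = (50.5 − 0)/23.7 = 2.131 rad/s².
τ = Iα = (2.053)(2.131) = 4.375 N·m.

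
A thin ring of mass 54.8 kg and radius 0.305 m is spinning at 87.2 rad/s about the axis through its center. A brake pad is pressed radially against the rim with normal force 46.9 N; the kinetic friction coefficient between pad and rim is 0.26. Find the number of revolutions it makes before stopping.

≈ 829 revolutions

I = MR² = (54.8)(0.305)² = 5.098 kg·m².
Friction force f = μN = (0.26)(46.9) = 12.19 N at the rim; torque magnitude τ = fR = 3.719 N·m, opposing ω.
|α| = τ/I = 3.719/5.098 = 0.7296 rad/s² (deceleration).
ω² = ω₀² − 2|α|θ with ω = 0 ⇒ θ = ω₀²/(2|α|) = 5211 rad = 829.4 rev.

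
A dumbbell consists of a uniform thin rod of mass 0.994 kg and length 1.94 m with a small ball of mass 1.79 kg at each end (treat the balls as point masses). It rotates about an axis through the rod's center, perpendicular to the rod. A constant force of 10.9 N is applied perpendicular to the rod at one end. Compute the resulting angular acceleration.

I_rod = (1/12)ML² = (1/12)(0.994)(1.94)² = 0.3118 kg·m².
I_balls = 2·m·(L/2)² = 2(1.79)(0.9700)² = 3.368 kg·m².
Total I = 3.680 kg·m².
τ = F·(L/2) = (10.9)(0.970) = 10.57 N·m.
α = τ/I = 10.57/3.680 = 2.873 rad/s².

α ≈ 2.87 rad/s²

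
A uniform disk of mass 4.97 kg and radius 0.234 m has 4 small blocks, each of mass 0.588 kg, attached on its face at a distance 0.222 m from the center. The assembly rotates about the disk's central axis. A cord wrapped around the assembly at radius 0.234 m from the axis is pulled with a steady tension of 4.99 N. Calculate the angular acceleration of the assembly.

α ≈ 4.63 rad/s²

I_disk = ½MR² = ½(4.97)(0.234)² = 0.1361 kg·m².
I_blocks = 4·m·r² = 4(0.588)(0.222)² = 0.1159 kg·m².
Total I = 0.2520 kg·m².
τ = F r = (4.99)(0.234) = 1.168 N·m.
α = τ/I = 1.168/0.2520 = 4.634 rad/s².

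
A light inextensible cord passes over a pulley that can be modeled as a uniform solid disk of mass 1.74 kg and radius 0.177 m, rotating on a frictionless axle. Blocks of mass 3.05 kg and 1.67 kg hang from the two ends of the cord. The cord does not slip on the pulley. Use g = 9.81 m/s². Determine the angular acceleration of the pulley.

I = ½MR² = (1/2)(1.74)(0.177)² = 0.02726 kg·m².
Heavier block: m₁g − T₁ = m₁a. Lighter block: T₂ − m₂g = m₂a.
Pulley: (T₁ − T₂)R = Iα = I(a/R), so T₁ − T₂ = (I/R²)a = (1/2)M_p a = 0.8700·a.
Adding the three: (m₁ − m₂)g = (m₁ + m₂ + 0.8700)a, so a = (3.05 − 1.67)(9.81)/(3.05 + 1.67 + 0.8700) = 2.422 m/s².
α = a/R = 2.422/0.177 = 13.68 rad/s².

α ≈ 13.7 rad/s²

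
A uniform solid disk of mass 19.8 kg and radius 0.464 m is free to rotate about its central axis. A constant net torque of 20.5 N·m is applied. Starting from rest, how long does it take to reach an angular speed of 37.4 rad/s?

t ≈ 3.89 s

I = ½MR² = (1/2)(19.8)(0.464)² = 2.131 kg·m².
α = τ/I = 20.5/2.131 = 9.618 rad/s².
ω = αt ⇒ t = ω/α = 37.4/9.618 = 3.889 s.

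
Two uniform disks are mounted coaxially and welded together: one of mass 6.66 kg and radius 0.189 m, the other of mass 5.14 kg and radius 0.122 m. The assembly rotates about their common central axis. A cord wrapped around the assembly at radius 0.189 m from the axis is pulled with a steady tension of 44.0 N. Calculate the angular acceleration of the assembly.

α ≈ 52.9 rad/s²

I = ½M₁R₁² + ½M₂R₂² = ½(6.66)(0.189)² + ½(5.14)(0.122)² = 0.1572 kg·m².
τ = F r = (44.0)(0.189) = 8.316 N·m.
α = τ/I = 8.316/0.1572 = 52.90 rad/s².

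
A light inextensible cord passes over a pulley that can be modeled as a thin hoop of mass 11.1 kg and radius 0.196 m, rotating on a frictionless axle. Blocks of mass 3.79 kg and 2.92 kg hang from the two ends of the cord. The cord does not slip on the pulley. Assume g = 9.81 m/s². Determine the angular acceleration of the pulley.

α ≈ 2.44 rad/s²

I = MR² = (11.1)(0.196)² = 0.4264 kg·m².
Heavier block: m₁g − T₁ = m₁a. Lighter block: T₂ − m₂g = m₂a.
Pulley: (T₁ − T₂)R = Iα = I(a/R), so T₁ − T₂ = (I/R²)a = 1·M_p a = 11.10·a.
Adding the three: (m₁ − m₂)g = (m₁ + m₂ + 11.10)a, so a = (3.79 − 2.92)(9.81)/(3.79 + 2.92 + 11.10) = 0.4792 m/s².
α = a/R = 0.4792/0.196 = 2.445 rad/s².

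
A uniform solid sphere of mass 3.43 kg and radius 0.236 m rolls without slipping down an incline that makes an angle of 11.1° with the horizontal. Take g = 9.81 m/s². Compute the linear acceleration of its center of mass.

a ≈ 1.35 m/s²

Translation along the incline: Mg sinθ − f = Ma.
Rotation about the center: fR = Iα with I = (2/5)MR². No-slip gives a = αR, so f = (I/R²)a = (2/5)M a.
Substituting: Mg sinθ = (1 + 0.4000)Ma, so a = g sinθ/(1 + 0.4000) = (9.81) sin 11.1° / 1.400 = 1.349 m/s².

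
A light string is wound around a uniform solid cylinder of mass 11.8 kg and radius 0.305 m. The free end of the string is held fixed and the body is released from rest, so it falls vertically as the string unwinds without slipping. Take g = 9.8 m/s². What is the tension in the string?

Translation: Mg − T = Ma. Rotation about the center: TR = Iα with I = ½MR².
With a = αR: T = (I/R²)a = (1/2)M a, so Mg = (1 + 0.5000)Ma.
a = g/(1 + 0.5000) = 9.8/1.500 = 6.533 m/s².
T = 0.5000·M·a = (0.5000)(11.8)(6.533) = 38.55 N.

T ≈ 38.5 N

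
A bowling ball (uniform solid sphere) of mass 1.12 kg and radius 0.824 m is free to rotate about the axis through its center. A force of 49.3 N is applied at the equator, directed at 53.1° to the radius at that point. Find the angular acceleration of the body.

α ≈ 107 rad/s²

I = (2/5)MR² = (2/5)(1.12)(0.824)² = 0.3042 kg·m².
Only the tangential component produces torque: τ = F R sinθ = (49.3)(0.824) sin 53.1° = 32.49 N·m.
Newton's second law for rotation, τ = Iα, gives α = τ/I = 32.49/0.3042 = 106.8 rad/s².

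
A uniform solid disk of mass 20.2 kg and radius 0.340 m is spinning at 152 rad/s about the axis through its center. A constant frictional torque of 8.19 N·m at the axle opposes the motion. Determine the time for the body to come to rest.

t ≈ 21.7 s

I = ½MR² = (1/2)(20.2)(0.340)² = 1.168 kg·m².
The net torque has magnitude 8.19 N·m, opposing ω.
|α| = τ/I = 8.190/1.168 = 7.015 rad/s² (deceleration).
0 = ω₀ − |α|t ⇒ t = ω₀/|α| = 152/7.015 = 21.67 s.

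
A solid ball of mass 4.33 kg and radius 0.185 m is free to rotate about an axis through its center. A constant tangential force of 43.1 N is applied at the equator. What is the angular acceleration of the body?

α ≈ 135 rad/s²

I = (2/5)MR² = (2/5)(4.33)(0.185)² = 0.05928 kg·m².
τ = F R = (43.1)(0.185) = 7.974 N·m.
From τ = Iα: α = 7.974/0.05928 = 134.5 rad/s².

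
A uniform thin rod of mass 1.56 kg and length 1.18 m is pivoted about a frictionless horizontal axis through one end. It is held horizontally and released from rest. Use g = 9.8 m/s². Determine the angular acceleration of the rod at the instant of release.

α ≈ 12.5 rad/s²

About the pivot, I = (1/3)ML² = (1/3)(1.56)(1.18)² = 0.7240 kg·m².
The weight acts at the center, a distance L/2 = 0.5900 m from the pivot; τ = Mg(L/2) = 9.020 N·m.
α = τ/I = 9.020/0.7240 = 12.46 rad/s².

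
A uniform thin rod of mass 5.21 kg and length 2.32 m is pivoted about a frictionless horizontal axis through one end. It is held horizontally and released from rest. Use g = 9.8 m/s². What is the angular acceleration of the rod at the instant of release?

α ≈ 6.34 rad/s²

About the pivot, I = (1/3)ML² = (1/3)(5.21)(2.32)² = 9.347 kg·m².
The weight acts at the center, a distance L/2 = 1.160 m from the pivot; τ = Mg(L/2) = 59.23 N·m.
α = τ/I = 59.23/9.347 = 6.336 rad/s².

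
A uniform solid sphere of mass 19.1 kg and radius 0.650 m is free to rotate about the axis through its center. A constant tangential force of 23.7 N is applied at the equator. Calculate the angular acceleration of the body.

I = (2/5)MR² = (2/5)(19.1)(0.650)² = 3.228 kg·m².
τ = F R = (23.7)(0.650) = 15.40 N·m.
From τ = Iα: α = 15.40/3.228 = 4.772 rad/s².

α ≈ 4.77 rad/s²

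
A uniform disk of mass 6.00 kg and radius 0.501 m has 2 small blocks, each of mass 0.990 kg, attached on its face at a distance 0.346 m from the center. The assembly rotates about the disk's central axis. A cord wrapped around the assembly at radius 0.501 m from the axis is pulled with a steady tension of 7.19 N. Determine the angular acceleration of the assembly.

α ≈ 3.64 rad/s²

I_disk = ½MR² = ½(6.00)(0.501)² = 0.7530 kg·m².
I_blocks = 2·m·r² = 2(0.990)(0.346)² = 0.2370 kg·m².
Total I = 0.9900 kg·m².
τ = F r = (7.19)(0.501) = 3.602 N·m.
α = τ/I = 3.602/0.9900 = 3.638 rad/s².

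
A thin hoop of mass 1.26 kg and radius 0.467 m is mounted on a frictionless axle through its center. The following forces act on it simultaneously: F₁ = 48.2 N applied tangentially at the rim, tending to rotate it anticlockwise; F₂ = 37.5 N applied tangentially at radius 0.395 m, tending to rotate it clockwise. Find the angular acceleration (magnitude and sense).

I = MR² = (1.26)(0.467)² = 0.2748 kg·m².
Taking anticlockwise as positive: τ₁ = +(48.2)(0.467) = +22.51 N·m; τ₂ = −(37.5)(0.395) = −14.81 N·m.
Net torque τ = 7.697 N·m.
α = τ/I = 7.697/0.2748 = 28.01 rad/s².

α ≈ 28.0 rad/s², anticlockwise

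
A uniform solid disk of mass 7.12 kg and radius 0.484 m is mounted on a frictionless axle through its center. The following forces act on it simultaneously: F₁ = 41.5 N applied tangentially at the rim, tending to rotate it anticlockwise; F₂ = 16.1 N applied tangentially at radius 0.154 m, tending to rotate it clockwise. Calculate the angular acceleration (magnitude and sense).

α ≈ 21.1 rad/s², anticlockwise

I = ½MR² = (1/2)(7.12)(0.484)² = 0.8340 kg·m².
Taking anticlockwise as positive: τ₁ = +(41.5)(0.484) = +20.09 N·m; τ₂ = −(16.1)(0.154) = −2.479 N·m.
Net torque τ = 17.61 N·m.
α = τ/I = 17.61/0.8340 = 21.11 rad/s².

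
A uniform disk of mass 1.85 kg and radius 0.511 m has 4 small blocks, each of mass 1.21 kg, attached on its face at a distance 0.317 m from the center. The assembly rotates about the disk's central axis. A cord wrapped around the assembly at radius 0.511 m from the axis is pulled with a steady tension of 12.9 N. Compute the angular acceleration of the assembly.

α ≈ 9.06 rad/s²

I_disk = ½MR² = ½(1.85)(0.511)² = 0.2415 kg·m².
I_blocks = 4·m·r² = 4(1.21)(0.317)² = 0.4864 kg·m².
Total I = 0.7279 kg·m².
τ = F r = (12.9)(0.511) = 6.592 N·m.
α = τ/I = 6.592/0.7279 = 9.056 rad/s².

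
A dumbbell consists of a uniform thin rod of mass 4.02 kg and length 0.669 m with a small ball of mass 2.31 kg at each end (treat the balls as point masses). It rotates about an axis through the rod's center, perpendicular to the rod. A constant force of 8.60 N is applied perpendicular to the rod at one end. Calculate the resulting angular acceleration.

I_rod = (1/12)ML² = (1/12)(4.02)(0.669)² = 0.1499 kg·m².
I_balls = 2·m·(L/2)² = 2(2.31)(0.3345)² = 0.5169 kg·m².
Total I = 0.6669 kg·m².
τ = F·(L/2) = (8.60)(0.335) = 2.877 N·m.
α = τ/I = 2.877/0.6669 = 4.314 rad/s².

α ≈ 4.31 rad/s²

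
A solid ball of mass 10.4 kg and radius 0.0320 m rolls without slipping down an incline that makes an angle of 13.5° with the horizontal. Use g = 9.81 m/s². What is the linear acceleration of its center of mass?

a ≈ 1.64 m/s²

Translation along the incline: Mg sinθ − f = Ma.
Rotation about the center: fR = Iα with I = (2/5)MR². No-slip gives a = αR, so f = (I/R²)a = (2/5)M a.
Substituting: Mg sinθ = (1 + 0.4000)Ma, so a = g sinθ/(1 + 0.4000) = (9.81) sin 13.5° / 1.400 = 1.636 m/s².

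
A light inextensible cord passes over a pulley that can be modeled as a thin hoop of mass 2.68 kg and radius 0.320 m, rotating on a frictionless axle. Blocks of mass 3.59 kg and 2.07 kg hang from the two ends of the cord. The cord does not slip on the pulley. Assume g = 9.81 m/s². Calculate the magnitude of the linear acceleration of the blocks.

a ≈ 1.79 m/s²

I = MR² = (2.68)(0.320)² = 0.2744 kg·m².
Heavier block: m₁g − T₁ = m₁a. Lighter block: T₂ − m₂g = m₂a.
Pulley: (T₁ − T₂)R = Iα = I(a/R), so T₁ − T₂ = (I/R²)a = 1·M_p a = 2.680·a.
Adding the three: (m₁ − m₂)g = (m₁ + m₂ + 2.680)a, so a = (3.59 − 2.07)(9.81)/(3.59 + 2.07 + 2.680) = 1.788 m/s².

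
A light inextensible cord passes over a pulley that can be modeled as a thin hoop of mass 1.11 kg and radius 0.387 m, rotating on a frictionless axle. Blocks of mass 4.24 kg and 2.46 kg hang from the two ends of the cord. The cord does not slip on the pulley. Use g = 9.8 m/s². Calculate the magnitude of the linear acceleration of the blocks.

I = MR² = (1.11)(0.387)² = 0.1662 kg·m².
Heavier block: m₁g − T₁ = m₁a. Lighter block: T₂ − m₂g = m₂a.
Pulley: (T₁ − T₂)R = Iα = I(a/R), so T₁ − T₂ = (I/R²)a = 1·M_p a = 1.110·a.
Adding the three: (m₁ − m₂)g = (m₁ + m₂ + 1.110)a, so a = (4.24 − 2.46)(9.8)/(4.24 + 2.46 + 1.110) = 2.234 m/s².

a ≈ 2.23 m/s²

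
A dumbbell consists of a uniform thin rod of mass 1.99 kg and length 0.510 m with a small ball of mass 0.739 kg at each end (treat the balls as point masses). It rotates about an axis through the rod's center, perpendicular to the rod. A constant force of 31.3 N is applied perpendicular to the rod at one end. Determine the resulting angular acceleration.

I_rod = (1/12)ML² = (1/12)(1.99)(0.510)² = 0.04313 kg·m².
I_balls = 2·m·(L/2)² = 2(0.739)(0.2550)² = 0.09611 kg·m².
Total I = 0.1392 kg·m².
τ = F·(L/2) = (31.3)(0.255) = 7.982 N·m.
α = τ/I = 7.982/0.1392 = 57.32 rad/s².

α ≈ 57.3 rad/s²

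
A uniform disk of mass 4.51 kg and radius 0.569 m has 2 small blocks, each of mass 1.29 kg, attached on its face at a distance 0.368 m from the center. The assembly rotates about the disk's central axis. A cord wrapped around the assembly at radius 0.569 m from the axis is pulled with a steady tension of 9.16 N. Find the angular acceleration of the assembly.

I_disk = ½MR² = ½(4.51)(0.569)² = 0.7301 kg·m².
I_blocks = 2·m·r² = 2(1.29)(0.368)² = 0.3494 kg·m².
Total I = 1.079 kg·m².
τ = F r = (9.16)(0.569) = 5.212 N·m.
α = τ/I = 5.212/1.079 = 4.828 rad/s².

α ≈ 4.83 rad/s²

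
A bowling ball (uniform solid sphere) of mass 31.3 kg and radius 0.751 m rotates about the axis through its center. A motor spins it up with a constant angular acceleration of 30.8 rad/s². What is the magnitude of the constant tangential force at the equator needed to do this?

F ≈ 290 N

I = (2/5)MR² = (2/5)(31.3)(0.751)² = 7.061 kg·m².
The required torque is τ = Iα = (7.061)(30.80) = 217.5 N·m.
A tangential force at the equator gives τ = FR, so F = τ/R = 217.5/0.751 = 289.6 N.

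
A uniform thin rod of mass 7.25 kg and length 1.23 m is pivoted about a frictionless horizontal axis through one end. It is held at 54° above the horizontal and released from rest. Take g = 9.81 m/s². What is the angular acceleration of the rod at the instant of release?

About the pivot, I = (1/3)ML² = (1/3)(7.25)(1.23)² = 3.656 kg·m².
The weight acts at the center, a distance L/2 = 0.6150 m from the pivot; τ = Mg(L/2) cos 54° = 25.71 N·m.
α = τ/I = 25.71/3.656 = 7.032 rad/s².

α ≈ 7.03 rad/s²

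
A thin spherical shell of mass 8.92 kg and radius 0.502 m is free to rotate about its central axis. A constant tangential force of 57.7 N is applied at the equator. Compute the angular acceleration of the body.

I = (2/3)MR² = (2/3)(8.92)(0.502)² = 1.499 kg·m².
τ = F R = (57.7)(0.502) = 28.97 N·m.
Newton's second law for rotation, τ = Iα, gives α = τ/I = 28.97/1.499 = 19.33 rad/s².

α ≈ 19.3 rad/s²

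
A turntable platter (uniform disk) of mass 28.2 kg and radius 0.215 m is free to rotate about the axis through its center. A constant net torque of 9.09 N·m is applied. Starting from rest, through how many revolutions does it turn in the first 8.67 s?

I = ½MR² = (1/2)(28.2)(0.215)² = 0.6518 kg·m².
α = τ/I = 9.09/0.6518 = 13.95 rad/s².
θ = ½αt² = ½(13.95)(8.67)² = 524.2 rad.
Revolutions = θ/(2π) = 83.42.

≈ 83.4 revolutions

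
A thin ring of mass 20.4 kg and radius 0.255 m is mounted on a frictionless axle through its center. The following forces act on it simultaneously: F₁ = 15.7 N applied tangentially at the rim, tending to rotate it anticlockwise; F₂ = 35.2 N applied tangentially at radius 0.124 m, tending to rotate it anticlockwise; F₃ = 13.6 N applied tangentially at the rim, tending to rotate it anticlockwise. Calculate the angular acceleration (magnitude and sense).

α ≈ 8.92 rad/s², anticlockwise

I = MR² = (20.4)(0.255)² = 1.327 kg·m².
Taking anticlockwise as positive: τ₁ = +(15.7)(0.255) = +4.003 N·m; τ₂ = +(35.2)(0.124) = +4.365 N·m; τ₃ = +(13.6)(0.255) = +3.468 N·m.
Net torque τ = 11.84 N·m.
α = τ/I = 11.84/1.327 = 8.923 rad/s².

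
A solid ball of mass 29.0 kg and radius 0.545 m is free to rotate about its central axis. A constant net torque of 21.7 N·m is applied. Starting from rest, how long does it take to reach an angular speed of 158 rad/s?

I = (2/5)MR² = (2/5)(29.0)(0.545)² = 3.445 kg·m².
α = τ/I = 21.7/3.445 = 6.298 rad/s².
ω = αt ⇒ t = ω/α = 158/6.298 = 25.09 s.

t ≈ 25.1 s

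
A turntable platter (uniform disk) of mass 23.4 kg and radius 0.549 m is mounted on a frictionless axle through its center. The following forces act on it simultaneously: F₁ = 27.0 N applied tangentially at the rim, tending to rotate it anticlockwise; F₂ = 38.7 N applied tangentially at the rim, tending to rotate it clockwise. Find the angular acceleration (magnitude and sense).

α ≈ 1.82 rad/s², clockwise

I = ½MR² = (1/2)(23.4)(0.549)² = 3.526 kg·m².
Taking anticlockwise as positive: τ₁ = +(27.0)(0.549) = +14.82 N·m; τ₂ = −(38.7)(0.549) = −21.25 N·m.
Net torque τ = -6.423 N·m.
α = τ/I = -6.423/3.526 = -1.821 rad/s².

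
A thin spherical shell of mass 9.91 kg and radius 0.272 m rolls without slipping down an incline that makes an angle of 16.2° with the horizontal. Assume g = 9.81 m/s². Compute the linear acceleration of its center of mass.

Translation along the incline: Mg sinθ − f = Ma.
Rotation about the center: fR = Iα with I = (2/3)MR². No-slip gives a = αR, so f = (I/R²)a = (2/3)M a.
Substituting: Mg sinθ = (1 + 0.6667)Ma, so a = g sinθ/(1 + 0.6667) = (9.81) sin 16.2° / 1.667 = 1.642 m/s².

a ≈ 1.64 m/s²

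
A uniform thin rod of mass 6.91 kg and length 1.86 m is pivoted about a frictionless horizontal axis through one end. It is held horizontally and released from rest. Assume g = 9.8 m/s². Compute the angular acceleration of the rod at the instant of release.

About the pivot, I = (1/3)ML² = (1/3)(6.91)(1.86)² = 7.969 kg·m².
The weight acts at the center, a distance L/2 = 0.9300 m from the pivot; τ = Mg(L/2) = 62.98 N·m.
α = τ/I = 62.98/7.969 = 7.903 rad/s².
(Equivalently α = (3g/(2L)) = 7.903 rad/s².)

α ≈ 7.90 rad/s²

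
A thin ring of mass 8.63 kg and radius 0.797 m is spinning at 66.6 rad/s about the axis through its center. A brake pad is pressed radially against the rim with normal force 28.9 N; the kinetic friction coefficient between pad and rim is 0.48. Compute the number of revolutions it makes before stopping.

I = MR² = (8.63)(0.797)² = 5.482 kg·m².
Friction force f = μN = (0.48)(28.9) = 13.87 N at the rim; torque magnitude τ = fR = 11.06 N·m, opposing ω.
|α| = τ/I = 11.06/5.482 = 2.017 rad/s² (deceleration).
ω² = ω₀² − 2|α|θ with ω = 0 ⇒ θ = ω₀²/(2|α|) = 1100 rad = 175.0 rev.

≈ 175 revolutions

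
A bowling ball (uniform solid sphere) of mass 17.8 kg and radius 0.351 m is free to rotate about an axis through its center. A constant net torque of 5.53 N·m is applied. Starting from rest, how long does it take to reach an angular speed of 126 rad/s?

I = (2/5)MR² = (2/5)(17.8)(0.351)² = 0.8772 kg·m².
α = τ/I = 5.53/0.8772 = 6.304 rad/s².
ω = αt ⇒ t = ω/α = 126/6.304 = 19.99 s.

t ≈ 20.0 s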